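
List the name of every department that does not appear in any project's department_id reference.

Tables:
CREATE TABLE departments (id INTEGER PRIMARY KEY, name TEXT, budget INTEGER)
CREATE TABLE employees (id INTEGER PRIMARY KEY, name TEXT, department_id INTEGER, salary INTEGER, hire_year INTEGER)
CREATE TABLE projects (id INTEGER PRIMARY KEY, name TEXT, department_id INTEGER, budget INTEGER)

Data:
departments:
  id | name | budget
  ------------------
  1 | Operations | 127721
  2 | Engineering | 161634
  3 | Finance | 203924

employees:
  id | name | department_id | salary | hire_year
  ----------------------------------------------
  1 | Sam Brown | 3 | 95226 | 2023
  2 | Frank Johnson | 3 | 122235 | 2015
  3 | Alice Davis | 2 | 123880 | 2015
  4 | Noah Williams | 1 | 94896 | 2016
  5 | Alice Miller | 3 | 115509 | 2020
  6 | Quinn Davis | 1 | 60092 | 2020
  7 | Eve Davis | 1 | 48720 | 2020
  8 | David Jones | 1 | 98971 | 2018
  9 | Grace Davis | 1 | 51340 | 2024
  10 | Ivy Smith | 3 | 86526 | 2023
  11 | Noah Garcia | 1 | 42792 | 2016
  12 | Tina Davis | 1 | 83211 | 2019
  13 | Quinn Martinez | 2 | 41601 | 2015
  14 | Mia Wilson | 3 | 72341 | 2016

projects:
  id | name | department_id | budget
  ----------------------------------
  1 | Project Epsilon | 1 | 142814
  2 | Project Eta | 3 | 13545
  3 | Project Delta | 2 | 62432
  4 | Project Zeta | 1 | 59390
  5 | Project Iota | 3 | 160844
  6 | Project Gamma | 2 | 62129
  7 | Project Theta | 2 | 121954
SELECT p.name FROM departments p LEFT JOIN projects c ON c.department_id = p.id WHERE c.id IS NULL

Execution result:
(no rows)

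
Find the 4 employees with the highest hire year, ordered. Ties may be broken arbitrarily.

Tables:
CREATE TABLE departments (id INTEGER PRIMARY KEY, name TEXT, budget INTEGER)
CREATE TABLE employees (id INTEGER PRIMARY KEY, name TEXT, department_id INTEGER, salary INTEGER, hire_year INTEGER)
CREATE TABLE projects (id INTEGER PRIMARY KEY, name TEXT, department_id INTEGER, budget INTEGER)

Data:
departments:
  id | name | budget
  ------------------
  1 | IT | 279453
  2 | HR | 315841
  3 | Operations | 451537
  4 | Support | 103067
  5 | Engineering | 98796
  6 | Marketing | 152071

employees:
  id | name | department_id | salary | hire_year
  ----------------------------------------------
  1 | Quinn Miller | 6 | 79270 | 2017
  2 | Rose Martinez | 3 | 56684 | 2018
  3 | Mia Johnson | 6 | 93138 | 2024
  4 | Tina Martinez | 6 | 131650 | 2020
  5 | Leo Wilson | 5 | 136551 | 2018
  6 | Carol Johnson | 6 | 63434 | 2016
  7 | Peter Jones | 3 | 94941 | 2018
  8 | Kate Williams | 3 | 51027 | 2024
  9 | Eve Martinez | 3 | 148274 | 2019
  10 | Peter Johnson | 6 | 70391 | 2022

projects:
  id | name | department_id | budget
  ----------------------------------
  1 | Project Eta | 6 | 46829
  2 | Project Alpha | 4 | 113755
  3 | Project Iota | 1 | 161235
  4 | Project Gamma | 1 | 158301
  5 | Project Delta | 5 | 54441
SELECT name, hire_year FROM employees ORDER BY hire_year DESC LIMIT 4

Execution result:
name | hire_year
Mia Johnson | 2024
Kate Williams | 2024
Peter Johnson | 2022
Tina Martinez | 2020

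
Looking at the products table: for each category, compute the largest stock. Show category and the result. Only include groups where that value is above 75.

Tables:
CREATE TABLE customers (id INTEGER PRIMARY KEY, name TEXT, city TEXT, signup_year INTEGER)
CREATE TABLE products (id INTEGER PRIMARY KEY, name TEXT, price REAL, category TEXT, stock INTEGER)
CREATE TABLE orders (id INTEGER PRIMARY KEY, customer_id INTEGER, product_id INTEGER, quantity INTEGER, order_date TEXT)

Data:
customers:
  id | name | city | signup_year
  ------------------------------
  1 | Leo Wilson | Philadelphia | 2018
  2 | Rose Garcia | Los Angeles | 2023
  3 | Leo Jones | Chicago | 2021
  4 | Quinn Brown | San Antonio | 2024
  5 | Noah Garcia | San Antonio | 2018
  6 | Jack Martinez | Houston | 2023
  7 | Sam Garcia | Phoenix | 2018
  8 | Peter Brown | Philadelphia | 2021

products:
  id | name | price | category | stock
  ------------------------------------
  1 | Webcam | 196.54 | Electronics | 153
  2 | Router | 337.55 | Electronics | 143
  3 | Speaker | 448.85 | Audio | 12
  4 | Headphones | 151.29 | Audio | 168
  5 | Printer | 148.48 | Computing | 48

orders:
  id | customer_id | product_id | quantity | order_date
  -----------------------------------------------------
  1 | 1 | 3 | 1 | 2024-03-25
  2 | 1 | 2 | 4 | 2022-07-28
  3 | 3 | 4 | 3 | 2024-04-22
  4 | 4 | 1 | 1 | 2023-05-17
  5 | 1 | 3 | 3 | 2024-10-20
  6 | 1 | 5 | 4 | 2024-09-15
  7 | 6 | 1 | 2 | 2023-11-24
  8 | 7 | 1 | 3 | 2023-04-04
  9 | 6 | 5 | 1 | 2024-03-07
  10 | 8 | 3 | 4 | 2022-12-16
SELECT category, MAX(stock) AS max_stock FROM products GROUP BY category HAVING MAX(stock) > 75

Execution result:
category | max_stock
Audio | 168
Electronics | 153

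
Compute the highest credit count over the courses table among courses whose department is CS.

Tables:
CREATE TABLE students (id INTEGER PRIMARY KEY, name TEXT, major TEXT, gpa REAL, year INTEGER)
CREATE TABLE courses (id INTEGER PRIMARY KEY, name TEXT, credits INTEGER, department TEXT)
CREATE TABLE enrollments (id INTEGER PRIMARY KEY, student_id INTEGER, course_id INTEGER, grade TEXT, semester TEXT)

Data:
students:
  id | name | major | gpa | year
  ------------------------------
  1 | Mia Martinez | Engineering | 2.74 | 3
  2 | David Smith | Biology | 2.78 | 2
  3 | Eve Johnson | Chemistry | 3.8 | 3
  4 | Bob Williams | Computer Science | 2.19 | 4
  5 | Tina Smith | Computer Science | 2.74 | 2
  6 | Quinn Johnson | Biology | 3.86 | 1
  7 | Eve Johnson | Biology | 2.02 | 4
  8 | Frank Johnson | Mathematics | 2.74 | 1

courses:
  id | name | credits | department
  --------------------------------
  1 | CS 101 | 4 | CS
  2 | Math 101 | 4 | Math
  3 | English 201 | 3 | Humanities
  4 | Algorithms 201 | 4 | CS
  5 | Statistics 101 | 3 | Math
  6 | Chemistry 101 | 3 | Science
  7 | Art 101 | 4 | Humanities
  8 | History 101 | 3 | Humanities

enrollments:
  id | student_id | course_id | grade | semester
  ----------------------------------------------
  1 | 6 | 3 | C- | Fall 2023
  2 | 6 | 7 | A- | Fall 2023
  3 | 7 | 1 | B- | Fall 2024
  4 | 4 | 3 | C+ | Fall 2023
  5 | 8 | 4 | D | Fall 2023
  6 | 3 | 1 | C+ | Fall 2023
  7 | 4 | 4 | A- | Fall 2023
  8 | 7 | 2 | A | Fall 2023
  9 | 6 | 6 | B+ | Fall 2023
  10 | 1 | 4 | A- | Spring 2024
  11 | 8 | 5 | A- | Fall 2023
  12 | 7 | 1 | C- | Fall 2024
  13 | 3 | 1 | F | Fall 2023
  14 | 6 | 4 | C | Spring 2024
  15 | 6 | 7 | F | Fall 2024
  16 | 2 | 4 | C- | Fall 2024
SELECT MAX(credits) FROM courses WHERE department = 'CS'

Execution result:
4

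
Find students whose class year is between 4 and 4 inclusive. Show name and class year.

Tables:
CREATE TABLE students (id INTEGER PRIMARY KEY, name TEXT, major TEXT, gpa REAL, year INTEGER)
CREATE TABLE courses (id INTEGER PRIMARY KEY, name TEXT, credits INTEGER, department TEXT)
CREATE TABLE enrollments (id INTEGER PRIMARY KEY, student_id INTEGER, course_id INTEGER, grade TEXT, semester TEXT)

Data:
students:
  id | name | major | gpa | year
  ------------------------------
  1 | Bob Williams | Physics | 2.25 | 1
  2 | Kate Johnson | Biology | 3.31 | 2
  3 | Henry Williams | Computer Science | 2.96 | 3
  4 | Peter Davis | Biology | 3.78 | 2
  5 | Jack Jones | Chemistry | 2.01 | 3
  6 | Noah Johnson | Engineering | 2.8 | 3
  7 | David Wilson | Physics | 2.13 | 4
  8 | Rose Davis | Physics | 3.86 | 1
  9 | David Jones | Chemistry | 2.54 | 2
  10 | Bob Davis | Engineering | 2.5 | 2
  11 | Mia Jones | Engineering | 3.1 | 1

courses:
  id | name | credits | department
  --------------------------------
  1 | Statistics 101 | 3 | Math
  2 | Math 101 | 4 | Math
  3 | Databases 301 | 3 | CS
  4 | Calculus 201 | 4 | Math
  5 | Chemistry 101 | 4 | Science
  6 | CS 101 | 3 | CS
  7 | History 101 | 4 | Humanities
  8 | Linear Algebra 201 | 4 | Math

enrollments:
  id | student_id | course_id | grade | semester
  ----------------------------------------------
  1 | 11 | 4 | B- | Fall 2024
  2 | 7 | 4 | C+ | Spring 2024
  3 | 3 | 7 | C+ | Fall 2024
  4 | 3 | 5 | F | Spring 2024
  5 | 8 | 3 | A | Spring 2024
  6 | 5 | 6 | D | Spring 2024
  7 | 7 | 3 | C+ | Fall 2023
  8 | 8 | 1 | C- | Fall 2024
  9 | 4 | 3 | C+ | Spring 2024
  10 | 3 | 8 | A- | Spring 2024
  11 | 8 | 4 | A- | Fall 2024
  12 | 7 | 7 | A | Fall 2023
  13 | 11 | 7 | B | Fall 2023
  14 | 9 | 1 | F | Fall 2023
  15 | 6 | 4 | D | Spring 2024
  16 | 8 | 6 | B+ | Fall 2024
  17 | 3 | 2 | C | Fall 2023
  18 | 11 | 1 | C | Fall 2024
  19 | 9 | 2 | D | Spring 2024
SELECT name, year FROM students WHERE year BETWEEN 4 AND 4

Execution result:
name | year
David Wilson | 4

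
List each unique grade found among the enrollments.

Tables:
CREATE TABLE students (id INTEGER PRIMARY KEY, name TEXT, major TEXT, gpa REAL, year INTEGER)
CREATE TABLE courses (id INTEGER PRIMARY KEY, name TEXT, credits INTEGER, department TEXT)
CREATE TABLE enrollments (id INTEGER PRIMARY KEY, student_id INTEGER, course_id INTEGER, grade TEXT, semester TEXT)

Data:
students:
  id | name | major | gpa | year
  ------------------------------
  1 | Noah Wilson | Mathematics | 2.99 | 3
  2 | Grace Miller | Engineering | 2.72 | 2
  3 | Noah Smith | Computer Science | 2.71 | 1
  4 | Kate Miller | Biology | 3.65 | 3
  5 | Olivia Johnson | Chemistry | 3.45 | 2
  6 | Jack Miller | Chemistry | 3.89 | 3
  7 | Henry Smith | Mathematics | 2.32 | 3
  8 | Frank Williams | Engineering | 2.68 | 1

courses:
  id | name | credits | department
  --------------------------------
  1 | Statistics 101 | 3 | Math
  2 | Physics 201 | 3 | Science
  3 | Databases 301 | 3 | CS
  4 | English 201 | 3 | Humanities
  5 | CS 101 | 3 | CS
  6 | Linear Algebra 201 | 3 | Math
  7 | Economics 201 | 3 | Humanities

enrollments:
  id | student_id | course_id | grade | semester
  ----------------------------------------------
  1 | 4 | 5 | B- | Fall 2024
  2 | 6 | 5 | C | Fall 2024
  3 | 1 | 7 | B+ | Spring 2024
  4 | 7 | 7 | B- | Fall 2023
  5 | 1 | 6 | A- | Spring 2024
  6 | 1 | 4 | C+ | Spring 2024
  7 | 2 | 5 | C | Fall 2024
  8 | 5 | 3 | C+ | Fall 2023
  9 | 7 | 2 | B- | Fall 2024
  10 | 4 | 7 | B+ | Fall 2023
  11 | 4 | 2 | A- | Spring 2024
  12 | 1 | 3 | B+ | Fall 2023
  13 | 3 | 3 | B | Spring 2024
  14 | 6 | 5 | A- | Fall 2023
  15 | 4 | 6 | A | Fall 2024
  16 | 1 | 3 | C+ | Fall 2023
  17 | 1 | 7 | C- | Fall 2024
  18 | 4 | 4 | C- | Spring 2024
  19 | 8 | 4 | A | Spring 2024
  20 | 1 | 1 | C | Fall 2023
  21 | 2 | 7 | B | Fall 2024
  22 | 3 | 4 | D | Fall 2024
SELECT DISTINCT grade FROM enrollments

Execution result:
grade
B-
C
B+
A-
C+
B
A
C-
D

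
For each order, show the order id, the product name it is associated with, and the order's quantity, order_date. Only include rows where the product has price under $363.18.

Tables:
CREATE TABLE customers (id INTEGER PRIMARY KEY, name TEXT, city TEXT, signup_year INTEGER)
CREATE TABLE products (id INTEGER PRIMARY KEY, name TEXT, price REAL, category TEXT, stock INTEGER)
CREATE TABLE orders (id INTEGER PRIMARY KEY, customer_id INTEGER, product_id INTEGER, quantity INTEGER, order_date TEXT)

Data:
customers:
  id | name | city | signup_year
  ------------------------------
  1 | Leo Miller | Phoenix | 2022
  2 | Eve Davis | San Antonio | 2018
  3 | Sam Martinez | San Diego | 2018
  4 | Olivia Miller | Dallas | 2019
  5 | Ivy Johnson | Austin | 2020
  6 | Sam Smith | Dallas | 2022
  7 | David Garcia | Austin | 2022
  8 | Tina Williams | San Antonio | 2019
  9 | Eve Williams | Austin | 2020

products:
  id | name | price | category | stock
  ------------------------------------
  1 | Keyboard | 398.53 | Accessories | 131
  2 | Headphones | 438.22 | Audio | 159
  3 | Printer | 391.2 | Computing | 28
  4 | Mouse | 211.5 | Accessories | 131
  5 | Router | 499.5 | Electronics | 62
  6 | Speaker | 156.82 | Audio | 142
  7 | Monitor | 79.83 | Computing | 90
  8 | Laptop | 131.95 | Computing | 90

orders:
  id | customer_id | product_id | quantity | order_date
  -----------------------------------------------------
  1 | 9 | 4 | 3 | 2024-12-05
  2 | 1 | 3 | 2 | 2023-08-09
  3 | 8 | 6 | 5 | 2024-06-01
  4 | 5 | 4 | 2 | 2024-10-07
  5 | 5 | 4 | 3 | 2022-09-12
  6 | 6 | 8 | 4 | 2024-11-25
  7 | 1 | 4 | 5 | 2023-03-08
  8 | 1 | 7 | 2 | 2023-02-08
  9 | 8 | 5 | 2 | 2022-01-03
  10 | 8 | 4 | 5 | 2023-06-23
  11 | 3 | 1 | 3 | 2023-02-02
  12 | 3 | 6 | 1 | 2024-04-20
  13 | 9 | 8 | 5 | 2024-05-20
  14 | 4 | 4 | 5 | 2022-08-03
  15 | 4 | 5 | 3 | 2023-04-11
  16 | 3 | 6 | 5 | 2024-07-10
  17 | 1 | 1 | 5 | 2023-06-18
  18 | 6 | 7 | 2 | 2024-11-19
SELECT c.id, p.name AS product, c.quantity, c.order_date FROM orders c JOIN products p ON c.product_id = p.id WHERE p.price < 363.18

Execution result:
id | product | quantity | order_date
1 | Mouse | 3 | 2024-12-05
3 | Speaker | 5 | 2024-06-01
4 | Mouse | 2 | 2024-10-07
5 | Mouse | 3 | 2022-09-12
6 | Laptop | 4 | 2024-11-25
7 | Mouse | 5 | 2023-03-08
8 | Monitor | 2 | 2023-02-08
10 | Mouse | 5 | 2023-06-23
12 | Speaker | 1 | 2024-04-20
13 | Laptop | 5 | 2024-05-20
14 | Mouse | 5 | 2022-08-03
16 | Speaker | 5 | 2024-07-10
18 | Monitor | 2 | 2024-11-19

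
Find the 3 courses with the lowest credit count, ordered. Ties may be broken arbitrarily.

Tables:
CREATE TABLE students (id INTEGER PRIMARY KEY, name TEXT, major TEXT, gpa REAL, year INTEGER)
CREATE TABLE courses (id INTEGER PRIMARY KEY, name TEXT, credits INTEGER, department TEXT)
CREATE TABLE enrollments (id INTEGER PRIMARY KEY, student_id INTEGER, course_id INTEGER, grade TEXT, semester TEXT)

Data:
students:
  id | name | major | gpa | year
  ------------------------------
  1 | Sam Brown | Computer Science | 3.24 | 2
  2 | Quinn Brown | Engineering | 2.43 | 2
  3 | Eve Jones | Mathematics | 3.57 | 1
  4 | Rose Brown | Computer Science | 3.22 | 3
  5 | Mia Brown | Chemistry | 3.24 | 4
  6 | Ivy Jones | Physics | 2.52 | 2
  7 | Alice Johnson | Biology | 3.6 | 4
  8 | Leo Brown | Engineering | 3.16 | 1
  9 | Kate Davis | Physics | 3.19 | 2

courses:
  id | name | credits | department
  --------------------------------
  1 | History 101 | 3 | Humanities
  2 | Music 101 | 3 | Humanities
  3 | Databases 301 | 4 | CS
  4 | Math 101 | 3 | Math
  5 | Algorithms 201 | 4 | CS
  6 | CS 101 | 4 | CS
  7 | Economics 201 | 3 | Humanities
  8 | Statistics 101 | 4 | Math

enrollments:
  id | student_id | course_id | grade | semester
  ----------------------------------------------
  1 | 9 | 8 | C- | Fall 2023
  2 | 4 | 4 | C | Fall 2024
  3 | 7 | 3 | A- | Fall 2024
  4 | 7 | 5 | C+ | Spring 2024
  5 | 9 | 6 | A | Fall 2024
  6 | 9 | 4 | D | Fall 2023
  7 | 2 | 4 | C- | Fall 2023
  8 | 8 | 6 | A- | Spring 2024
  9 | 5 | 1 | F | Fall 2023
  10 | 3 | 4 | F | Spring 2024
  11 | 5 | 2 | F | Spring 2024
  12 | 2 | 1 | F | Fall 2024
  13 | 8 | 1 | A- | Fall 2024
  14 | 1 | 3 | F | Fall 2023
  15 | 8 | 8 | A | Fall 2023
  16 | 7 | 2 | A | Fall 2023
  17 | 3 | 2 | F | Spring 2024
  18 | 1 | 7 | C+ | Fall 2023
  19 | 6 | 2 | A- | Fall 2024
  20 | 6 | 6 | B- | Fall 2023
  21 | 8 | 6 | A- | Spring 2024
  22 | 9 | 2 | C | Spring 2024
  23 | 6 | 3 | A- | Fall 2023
SELECT name, credits FROM courses ORDER BY credits ASC LIMIT 3

Execution result:
name | credits
History 101 | 3
Music 101 | 3
Math 101 | 3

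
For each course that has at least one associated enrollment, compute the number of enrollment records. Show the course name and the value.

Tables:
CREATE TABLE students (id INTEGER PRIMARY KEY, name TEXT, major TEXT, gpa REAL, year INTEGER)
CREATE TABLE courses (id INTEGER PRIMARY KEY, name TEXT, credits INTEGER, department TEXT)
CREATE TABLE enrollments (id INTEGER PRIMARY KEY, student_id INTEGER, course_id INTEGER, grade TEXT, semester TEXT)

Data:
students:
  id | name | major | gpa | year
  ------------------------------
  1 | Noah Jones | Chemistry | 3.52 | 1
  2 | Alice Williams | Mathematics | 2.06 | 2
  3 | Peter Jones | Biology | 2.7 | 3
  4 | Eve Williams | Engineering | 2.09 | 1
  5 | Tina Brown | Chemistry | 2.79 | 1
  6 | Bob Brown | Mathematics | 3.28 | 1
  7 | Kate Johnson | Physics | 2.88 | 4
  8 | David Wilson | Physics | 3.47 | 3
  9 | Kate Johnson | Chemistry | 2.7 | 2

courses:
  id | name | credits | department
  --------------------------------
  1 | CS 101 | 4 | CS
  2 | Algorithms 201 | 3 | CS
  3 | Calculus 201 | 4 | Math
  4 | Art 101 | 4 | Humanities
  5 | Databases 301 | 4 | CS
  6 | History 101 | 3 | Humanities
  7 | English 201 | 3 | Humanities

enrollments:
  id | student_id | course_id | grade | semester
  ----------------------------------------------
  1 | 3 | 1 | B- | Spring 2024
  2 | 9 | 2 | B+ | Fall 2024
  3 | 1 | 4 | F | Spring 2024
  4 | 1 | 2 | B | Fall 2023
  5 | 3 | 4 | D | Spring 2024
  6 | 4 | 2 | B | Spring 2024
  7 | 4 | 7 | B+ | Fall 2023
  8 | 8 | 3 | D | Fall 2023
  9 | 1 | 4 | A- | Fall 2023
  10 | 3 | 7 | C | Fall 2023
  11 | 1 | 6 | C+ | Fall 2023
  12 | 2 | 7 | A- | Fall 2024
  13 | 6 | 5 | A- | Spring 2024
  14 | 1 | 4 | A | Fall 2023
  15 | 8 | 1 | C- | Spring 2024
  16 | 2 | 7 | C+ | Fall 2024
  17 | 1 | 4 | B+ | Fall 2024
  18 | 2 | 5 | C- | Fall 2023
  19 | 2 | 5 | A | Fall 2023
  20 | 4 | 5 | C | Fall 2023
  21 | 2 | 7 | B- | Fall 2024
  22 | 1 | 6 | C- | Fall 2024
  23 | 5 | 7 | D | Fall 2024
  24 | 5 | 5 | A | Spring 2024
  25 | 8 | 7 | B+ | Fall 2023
SELECT p.name, COUNT(*) AS n FROM enrollments c JOIN courses p ON c.course_id = p.id GROUP BY p.id, p.name

Execution result:
name | n
CS 101 | 2
Algorithms 201 | 3
Calculus 201 | 1
Art 101 | 5
Databases 301 | 5
History 101 | 2
English 201 | 7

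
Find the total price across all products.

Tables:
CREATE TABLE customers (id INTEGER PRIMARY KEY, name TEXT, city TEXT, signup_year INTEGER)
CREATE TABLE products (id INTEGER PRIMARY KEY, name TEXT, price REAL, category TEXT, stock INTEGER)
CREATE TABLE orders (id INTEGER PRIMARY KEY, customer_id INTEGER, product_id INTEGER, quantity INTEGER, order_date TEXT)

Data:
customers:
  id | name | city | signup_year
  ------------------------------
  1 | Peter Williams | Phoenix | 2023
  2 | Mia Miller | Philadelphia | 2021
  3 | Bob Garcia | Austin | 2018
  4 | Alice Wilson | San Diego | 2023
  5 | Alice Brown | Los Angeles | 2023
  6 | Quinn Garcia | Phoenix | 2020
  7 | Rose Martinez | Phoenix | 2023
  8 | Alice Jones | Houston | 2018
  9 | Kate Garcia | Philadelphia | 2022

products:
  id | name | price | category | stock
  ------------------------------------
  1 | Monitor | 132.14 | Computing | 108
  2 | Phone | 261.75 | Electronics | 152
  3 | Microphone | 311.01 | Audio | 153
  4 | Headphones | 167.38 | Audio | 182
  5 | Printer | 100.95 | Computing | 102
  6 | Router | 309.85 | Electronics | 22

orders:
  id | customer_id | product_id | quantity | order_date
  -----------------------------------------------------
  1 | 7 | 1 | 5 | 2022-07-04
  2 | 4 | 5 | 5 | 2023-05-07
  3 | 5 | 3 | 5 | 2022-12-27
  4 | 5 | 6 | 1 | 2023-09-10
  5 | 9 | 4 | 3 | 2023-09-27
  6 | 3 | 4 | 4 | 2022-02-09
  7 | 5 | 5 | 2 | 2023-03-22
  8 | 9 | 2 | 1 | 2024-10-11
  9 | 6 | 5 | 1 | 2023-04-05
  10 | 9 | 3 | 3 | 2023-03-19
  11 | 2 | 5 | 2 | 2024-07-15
SELECT SUM(price) FROM products

Execution result:
1283.08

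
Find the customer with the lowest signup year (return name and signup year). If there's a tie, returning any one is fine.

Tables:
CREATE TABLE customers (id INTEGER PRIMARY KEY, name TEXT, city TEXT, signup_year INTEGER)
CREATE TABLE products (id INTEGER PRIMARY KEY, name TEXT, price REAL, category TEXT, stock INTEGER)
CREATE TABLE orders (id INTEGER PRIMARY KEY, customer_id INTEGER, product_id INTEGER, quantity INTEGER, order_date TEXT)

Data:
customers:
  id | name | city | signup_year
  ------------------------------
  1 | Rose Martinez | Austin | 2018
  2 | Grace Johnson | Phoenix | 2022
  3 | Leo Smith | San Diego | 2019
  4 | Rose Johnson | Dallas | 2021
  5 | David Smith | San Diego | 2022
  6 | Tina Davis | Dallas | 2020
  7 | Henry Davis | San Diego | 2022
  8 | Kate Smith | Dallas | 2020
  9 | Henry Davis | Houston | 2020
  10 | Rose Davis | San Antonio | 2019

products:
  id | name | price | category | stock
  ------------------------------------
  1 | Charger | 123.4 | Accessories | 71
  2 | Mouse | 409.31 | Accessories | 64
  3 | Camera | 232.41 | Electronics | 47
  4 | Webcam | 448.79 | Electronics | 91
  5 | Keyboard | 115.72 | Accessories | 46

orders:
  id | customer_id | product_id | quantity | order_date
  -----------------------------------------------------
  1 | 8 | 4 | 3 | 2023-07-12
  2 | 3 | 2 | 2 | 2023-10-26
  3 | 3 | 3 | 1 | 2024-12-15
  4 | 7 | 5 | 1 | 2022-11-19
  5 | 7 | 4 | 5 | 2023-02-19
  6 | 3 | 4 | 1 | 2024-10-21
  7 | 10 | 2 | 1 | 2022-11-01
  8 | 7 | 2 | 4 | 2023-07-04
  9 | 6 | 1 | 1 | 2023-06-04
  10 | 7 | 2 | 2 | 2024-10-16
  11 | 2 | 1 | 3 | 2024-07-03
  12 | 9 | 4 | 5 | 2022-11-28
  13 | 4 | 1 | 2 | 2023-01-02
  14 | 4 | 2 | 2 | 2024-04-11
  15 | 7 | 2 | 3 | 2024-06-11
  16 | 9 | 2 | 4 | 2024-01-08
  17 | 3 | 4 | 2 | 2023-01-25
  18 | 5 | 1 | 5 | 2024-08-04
SELECT name, signup_year FROM customers ORDER BY signup_year ASC LIMIT 1

Execution result:
name | signup_year
Rose Martinez | 2018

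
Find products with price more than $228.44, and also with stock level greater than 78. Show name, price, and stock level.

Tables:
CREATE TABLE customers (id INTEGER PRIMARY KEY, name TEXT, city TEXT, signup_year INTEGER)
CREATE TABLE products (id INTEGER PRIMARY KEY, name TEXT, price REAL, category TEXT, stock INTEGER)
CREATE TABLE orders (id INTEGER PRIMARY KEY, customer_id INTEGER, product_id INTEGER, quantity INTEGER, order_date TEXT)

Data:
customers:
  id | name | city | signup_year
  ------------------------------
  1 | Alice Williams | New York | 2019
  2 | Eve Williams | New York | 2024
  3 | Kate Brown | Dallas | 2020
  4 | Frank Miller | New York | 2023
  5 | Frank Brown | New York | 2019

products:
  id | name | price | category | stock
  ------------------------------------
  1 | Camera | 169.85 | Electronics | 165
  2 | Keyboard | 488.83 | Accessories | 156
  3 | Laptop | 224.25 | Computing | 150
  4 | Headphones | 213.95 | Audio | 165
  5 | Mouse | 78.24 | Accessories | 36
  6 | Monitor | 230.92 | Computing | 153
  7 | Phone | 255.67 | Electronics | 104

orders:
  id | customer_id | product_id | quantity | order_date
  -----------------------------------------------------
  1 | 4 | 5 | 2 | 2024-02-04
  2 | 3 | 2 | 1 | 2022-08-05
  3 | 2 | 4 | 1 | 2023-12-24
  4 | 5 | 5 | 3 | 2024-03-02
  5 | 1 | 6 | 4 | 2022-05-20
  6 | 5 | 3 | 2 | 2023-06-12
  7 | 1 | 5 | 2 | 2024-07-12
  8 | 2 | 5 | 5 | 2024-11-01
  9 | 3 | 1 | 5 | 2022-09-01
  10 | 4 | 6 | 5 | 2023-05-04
SELECT name, price, stock FROM products WHERE price > 228.44 AND stock > 78

Execution result:
name | price | stock
Keyboard | 488.83 | 156
Monitor | 230.92 | 153
Phone | 255.67 | 104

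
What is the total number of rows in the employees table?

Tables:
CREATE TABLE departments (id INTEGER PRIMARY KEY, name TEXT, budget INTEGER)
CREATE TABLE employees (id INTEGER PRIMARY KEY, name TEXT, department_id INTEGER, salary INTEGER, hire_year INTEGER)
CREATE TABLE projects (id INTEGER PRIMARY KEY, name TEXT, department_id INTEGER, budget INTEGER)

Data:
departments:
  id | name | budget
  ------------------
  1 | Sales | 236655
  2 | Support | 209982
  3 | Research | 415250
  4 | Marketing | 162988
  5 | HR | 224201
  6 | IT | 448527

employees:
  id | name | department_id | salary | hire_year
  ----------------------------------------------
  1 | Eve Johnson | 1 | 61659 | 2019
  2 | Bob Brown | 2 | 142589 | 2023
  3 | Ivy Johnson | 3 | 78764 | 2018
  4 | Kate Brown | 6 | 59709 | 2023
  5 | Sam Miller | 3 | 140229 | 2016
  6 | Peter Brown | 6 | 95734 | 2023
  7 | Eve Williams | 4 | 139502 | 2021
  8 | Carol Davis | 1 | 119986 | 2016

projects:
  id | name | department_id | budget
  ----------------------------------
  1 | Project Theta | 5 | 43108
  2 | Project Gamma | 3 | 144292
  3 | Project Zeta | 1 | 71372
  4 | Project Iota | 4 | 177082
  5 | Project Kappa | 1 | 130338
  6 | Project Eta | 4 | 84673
SELECT COUNT(*) FROM employees

Execution result:
8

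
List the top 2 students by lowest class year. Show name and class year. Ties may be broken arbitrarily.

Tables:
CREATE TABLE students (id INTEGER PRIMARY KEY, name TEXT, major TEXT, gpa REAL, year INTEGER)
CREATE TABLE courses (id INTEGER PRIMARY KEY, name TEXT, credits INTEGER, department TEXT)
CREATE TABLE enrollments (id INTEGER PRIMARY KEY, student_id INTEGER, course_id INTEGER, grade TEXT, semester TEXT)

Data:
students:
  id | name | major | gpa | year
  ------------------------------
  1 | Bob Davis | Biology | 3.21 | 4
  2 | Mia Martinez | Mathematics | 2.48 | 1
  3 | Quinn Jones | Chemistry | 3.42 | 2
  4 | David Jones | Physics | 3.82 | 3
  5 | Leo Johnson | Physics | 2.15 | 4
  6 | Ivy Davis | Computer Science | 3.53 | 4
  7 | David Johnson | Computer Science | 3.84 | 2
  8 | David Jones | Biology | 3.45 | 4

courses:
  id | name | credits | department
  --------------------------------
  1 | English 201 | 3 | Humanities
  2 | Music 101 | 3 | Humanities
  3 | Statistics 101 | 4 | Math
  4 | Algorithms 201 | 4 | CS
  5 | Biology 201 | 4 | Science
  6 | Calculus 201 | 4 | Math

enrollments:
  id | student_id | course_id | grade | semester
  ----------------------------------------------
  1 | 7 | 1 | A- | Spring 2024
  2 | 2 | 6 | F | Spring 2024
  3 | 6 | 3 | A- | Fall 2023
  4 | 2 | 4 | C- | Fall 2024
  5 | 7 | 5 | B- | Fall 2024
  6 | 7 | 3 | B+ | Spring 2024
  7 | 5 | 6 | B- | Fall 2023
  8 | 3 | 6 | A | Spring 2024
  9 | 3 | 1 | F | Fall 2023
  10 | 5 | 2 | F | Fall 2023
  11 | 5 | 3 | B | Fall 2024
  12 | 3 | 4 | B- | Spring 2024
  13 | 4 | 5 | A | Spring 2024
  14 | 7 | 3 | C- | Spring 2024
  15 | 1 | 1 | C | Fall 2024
SELECT name, year FROM students ORDER BY year ASC LIMIT 2

Execution result:
name | year
Mia Martinez | 1
Quinn Jones | 2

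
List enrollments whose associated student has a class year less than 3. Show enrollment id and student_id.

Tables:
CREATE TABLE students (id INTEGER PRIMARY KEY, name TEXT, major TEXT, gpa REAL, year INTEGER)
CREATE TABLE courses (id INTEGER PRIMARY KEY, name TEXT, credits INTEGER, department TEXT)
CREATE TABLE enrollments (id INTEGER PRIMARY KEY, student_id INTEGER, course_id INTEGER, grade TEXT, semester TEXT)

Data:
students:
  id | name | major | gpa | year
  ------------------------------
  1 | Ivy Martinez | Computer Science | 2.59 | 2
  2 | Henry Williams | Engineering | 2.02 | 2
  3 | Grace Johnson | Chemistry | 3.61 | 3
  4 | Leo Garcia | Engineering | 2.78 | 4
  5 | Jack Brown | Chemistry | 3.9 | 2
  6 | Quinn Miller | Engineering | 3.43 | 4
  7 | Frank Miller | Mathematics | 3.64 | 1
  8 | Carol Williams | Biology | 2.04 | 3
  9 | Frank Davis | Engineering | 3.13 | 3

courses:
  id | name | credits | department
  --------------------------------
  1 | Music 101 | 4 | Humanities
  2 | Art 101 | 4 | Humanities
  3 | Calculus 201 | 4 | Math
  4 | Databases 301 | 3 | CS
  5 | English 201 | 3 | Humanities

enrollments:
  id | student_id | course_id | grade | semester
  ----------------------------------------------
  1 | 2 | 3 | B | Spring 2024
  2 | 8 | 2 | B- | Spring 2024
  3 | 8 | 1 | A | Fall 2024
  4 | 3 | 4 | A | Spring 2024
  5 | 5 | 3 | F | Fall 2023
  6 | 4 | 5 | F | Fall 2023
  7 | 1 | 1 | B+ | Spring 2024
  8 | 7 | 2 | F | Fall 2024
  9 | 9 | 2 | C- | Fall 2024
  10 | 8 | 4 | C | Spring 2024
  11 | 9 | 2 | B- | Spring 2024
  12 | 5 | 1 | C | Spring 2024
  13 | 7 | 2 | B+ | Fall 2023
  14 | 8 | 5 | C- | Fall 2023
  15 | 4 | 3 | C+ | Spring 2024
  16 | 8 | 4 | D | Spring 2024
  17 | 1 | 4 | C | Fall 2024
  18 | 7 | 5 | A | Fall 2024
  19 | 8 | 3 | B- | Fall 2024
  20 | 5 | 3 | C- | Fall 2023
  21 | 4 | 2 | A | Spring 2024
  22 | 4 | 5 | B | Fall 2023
SELECT id, student_id FROM enrollments WHERE student_id IN (SELECT id FROM students WHERE year < 3)

Execution result:
id | student_id
1 | 2
5 | 5
7 | 1
8 | 7
12 | 5
13 | 7
17 | 1
18 | 7
20 | 5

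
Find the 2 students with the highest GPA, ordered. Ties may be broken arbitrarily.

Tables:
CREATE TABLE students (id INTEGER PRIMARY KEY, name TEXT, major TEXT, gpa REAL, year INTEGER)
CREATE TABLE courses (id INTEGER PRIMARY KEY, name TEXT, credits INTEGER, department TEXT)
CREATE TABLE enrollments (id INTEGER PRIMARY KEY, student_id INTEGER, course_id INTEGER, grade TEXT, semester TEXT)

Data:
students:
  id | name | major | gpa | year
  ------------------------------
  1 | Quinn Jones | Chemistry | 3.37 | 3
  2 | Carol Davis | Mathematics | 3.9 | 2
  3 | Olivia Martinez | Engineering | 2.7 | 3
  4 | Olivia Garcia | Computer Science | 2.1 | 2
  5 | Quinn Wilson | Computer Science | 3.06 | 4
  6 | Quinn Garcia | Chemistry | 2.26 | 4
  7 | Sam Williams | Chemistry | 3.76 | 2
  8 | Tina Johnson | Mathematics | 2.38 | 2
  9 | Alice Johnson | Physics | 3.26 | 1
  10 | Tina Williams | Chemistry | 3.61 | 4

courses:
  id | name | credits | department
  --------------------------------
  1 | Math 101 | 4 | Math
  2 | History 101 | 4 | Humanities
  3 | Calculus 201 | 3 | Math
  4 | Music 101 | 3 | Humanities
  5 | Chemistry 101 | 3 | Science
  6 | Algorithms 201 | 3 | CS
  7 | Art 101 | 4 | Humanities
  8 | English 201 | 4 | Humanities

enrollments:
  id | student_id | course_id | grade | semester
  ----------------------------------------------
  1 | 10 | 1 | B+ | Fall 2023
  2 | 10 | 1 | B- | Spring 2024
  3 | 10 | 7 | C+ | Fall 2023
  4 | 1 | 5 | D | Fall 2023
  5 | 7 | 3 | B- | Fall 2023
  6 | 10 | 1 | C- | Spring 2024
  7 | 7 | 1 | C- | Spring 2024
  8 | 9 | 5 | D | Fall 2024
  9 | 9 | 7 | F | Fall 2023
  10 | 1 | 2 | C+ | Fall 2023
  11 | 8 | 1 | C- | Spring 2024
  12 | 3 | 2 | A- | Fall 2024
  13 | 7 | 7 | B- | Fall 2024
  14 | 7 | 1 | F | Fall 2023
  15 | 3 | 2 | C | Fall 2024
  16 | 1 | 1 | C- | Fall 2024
SELECT name, gpa FROM students ORDER BY gpa DESC LIMIT 2

Execution result:
name | gpa
Carol Davis | 3.90
Sam Williams | 3.76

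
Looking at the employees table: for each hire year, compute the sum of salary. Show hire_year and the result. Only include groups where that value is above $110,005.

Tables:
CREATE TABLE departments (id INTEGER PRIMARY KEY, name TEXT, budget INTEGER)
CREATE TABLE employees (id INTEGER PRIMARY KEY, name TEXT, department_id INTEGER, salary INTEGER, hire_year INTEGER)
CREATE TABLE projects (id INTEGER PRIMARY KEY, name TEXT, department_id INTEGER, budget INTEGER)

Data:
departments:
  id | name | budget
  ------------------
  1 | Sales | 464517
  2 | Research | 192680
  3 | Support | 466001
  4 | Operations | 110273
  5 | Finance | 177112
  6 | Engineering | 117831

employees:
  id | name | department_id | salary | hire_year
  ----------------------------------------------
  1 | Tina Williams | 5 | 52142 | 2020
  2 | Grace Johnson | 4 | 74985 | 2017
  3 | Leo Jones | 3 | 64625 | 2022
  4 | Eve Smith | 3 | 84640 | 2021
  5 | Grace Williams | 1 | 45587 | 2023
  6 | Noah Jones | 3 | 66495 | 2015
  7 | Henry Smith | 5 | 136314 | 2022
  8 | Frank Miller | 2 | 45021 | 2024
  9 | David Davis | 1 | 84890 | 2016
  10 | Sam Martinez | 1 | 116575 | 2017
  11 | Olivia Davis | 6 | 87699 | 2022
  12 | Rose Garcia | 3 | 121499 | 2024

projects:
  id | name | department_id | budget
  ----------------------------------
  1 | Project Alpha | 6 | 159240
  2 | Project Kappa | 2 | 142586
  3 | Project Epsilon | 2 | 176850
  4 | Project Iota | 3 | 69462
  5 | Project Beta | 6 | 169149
SELECT hire_year, SUM(salary) AS sum_salary FROM employees GROUP BY hire_year HAVING SUM(salary) > 110005

Execution result:
hire_year | sum_salary
2017 | 191560
2022 | 288638
2024 | 166520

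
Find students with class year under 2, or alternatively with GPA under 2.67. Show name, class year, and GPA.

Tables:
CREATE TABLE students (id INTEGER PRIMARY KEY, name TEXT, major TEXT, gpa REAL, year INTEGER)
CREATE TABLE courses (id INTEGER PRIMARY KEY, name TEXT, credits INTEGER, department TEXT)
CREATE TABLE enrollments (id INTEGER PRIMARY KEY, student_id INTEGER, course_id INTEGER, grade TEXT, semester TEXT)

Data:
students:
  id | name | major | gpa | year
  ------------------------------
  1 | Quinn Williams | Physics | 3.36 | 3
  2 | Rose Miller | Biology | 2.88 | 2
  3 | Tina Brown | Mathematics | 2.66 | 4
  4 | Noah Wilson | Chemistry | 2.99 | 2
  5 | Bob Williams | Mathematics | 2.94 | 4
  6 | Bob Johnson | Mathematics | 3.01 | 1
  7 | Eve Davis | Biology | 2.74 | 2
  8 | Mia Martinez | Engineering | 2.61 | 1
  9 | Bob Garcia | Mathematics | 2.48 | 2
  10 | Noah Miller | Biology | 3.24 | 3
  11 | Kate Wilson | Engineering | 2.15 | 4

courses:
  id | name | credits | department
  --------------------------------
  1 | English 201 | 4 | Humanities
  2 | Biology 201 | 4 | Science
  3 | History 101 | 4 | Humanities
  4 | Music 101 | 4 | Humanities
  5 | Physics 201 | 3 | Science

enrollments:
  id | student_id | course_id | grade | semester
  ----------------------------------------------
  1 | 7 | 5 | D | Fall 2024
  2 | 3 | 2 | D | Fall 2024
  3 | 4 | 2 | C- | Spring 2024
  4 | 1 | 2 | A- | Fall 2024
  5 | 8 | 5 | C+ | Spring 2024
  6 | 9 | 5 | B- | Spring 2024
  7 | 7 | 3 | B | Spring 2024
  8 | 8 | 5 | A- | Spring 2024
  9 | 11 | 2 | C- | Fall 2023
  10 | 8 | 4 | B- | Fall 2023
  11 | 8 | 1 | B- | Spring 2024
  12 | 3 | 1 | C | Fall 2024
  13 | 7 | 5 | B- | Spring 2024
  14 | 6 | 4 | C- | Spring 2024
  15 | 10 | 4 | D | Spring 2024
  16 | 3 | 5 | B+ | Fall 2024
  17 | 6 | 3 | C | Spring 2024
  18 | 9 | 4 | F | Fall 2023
SELECT name, year, gpa FROM students WHERE year < 2 OR gpa < 2.67

Execution result:
name | year | gpa
Tina Brown | 4 | 2.66
Bob Johnson | 1 | 3.01
Mia Martinez | 1 | 2.61
Bob Garcia | 2 | 2.48
Kate Wilson | 4 | 2.15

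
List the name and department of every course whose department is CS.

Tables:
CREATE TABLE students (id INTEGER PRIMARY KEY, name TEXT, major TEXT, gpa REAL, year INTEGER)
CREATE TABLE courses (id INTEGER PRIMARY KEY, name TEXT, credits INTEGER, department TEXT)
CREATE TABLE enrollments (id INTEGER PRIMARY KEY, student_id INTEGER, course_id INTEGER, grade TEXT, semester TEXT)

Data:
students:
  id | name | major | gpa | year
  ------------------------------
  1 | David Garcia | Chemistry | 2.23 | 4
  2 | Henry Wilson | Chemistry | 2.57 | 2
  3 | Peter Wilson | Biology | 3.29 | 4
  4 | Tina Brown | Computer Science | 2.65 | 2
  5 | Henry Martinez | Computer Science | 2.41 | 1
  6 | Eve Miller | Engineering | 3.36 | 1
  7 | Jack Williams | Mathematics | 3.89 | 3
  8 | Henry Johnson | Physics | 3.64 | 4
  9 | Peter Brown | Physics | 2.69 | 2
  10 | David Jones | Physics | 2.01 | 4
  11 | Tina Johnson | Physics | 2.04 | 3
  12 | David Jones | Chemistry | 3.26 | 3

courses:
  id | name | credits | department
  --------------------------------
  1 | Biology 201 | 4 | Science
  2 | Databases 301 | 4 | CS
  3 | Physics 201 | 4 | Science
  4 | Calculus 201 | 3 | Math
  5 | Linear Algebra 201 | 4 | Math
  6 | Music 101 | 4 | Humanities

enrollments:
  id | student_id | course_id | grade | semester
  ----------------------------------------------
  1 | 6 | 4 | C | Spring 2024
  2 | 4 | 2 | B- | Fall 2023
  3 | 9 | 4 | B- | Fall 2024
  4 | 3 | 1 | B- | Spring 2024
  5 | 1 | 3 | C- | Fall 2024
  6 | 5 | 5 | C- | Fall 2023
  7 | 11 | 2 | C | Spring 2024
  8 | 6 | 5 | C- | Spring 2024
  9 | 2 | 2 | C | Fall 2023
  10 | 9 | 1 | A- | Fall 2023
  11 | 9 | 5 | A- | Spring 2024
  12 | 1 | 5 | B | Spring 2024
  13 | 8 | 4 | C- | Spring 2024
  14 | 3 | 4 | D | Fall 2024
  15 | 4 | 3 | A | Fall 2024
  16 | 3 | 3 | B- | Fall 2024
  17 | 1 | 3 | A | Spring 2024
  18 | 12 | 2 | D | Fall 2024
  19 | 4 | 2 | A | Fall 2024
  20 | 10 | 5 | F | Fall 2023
SELECT name, department FROM courses WHERE department = 'CS'

Execution result:
name | department
Databases 301 | CS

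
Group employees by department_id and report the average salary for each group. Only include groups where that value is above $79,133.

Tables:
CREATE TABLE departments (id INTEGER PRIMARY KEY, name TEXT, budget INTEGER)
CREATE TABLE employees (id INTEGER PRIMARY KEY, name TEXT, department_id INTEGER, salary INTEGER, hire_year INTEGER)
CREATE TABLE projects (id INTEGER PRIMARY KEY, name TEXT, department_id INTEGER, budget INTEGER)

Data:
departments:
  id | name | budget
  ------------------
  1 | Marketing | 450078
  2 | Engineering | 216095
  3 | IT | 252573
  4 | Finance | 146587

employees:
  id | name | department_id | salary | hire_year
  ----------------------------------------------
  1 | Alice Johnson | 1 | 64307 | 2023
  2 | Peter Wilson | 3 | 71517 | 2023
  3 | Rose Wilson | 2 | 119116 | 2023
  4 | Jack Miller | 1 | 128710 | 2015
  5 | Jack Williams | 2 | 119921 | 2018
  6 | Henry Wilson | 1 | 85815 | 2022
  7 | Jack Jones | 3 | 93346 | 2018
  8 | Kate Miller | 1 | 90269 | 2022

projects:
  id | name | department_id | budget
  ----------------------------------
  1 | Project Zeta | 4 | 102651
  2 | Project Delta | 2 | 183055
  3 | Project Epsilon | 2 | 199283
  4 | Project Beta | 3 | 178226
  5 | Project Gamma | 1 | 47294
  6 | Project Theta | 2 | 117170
SELECT department_id, AVG(salary) AS avg_salary FROM employees GROUP BY department_id HAVING AVG(salary) > 79133

Execution result:
department_id | avg_salary
1 | 92275.25
2 | 119518.50
3 | 82431.50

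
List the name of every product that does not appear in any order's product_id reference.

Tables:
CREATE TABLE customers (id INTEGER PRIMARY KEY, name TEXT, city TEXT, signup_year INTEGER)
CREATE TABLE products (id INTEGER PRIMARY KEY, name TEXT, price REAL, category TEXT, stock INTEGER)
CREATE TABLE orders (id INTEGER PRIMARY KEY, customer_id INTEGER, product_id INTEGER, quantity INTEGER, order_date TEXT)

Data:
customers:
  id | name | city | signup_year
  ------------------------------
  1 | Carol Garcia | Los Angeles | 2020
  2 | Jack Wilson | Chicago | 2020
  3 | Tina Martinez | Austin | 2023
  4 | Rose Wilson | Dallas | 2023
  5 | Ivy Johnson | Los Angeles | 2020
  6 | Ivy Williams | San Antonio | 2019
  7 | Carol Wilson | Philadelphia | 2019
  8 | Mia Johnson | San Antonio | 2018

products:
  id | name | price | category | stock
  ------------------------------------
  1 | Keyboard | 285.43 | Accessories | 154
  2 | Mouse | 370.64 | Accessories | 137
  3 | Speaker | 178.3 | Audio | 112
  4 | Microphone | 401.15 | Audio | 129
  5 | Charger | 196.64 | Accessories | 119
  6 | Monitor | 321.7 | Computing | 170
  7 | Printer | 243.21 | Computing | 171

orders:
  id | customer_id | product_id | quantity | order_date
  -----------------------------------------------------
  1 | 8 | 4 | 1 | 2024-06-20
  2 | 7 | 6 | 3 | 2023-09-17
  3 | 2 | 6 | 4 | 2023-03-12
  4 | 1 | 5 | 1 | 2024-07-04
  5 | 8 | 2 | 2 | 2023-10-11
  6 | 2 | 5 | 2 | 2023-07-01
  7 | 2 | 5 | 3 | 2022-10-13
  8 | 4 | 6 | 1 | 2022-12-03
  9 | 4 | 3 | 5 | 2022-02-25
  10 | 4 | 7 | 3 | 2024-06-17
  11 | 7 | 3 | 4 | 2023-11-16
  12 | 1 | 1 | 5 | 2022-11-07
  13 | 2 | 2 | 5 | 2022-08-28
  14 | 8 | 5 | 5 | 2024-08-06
SELECT p.name FROM products p LEFT JOIN orders c ON c.product_id = p.id WHERE c.id IS NULL

Execution result:
(no rows)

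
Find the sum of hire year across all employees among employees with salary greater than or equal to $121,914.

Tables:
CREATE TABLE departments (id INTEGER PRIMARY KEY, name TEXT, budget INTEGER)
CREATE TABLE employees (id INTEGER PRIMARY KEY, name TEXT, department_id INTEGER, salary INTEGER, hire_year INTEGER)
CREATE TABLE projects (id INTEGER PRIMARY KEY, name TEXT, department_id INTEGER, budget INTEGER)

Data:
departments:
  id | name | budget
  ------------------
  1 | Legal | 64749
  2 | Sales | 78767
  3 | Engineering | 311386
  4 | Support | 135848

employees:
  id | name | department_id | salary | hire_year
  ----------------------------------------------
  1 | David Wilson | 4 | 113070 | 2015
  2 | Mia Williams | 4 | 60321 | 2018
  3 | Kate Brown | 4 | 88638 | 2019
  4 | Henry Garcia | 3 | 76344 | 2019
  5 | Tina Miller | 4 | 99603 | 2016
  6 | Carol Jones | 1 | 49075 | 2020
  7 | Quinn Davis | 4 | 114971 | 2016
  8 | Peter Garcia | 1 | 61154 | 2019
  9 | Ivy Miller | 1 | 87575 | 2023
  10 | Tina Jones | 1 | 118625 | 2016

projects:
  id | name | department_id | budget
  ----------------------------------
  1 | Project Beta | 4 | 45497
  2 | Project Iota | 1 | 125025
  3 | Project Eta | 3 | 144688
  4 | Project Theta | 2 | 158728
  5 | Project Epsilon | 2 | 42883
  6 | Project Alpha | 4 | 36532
SELECT SUM(hire_year) FROM employees WHERE salary >= 121914

Execution result:
NULL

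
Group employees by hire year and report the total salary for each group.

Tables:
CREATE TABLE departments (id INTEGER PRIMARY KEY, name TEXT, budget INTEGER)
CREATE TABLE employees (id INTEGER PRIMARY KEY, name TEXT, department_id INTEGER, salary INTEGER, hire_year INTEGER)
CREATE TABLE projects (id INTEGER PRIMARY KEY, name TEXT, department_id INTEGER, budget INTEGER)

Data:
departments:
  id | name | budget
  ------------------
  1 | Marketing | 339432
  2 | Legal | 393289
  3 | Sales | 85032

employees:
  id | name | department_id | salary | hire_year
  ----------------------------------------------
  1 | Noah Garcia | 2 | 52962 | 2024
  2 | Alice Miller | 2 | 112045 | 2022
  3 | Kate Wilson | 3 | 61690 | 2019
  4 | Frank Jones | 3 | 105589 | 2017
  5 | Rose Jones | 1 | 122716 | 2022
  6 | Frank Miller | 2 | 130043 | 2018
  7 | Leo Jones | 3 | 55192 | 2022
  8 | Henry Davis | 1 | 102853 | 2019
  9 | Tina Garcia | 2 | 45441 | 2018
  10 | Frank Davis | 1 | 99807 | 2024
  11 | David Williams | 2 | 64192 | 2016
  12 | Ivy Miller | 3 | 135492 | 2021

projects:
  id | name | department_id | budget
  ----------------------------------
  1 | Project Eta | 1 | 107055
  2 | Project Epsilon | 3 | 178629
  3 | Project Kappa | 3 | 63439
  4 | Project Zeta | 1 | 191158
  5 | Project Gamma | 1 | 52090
SELECT hire_year, SUM(salary) AS sum_salary FROM employees GROUP BY hire_year

Execution result:
hire_year | sum_salary
2016 | 64192
2017 | 105589
2018 | 175484
2019 | 164543
2021 | 135492
2022 | 289953
2024 | 152769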